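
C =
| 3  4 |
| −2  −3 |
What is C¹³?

C² = I (check: tr C = 0 and det C = −1), so C¹³ = C since 13 is odd.

[[3, 4], [−2, −3]]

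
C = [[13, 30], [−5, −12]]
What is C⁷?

tr C = 1 and det C = −6, so the characteristic polynomial is λ² − (1)λ + (−6) with roots −2 and 3.
Eigenvectors give P = [[−2, 3], [1, −1]] with P⁻¹ = [[1, 3], [1, 2]], and C = P·diag(−2, 3)·P⁻¹.
Then C⁷ = P·diag(−128, 2187)·P⁻¹ = [[256, 6561], [−128, −2187]] · [[1, 3], [1, 2]] = [[6817, 13890], [−2315, −4758]].

[[6817, 13890], [−2315, −4758]]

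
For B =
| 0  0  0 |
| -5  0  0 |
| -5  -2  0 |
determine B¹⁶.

[[0, 0, 0], [0, 0, 0], [0, 0, 0]]

B is strictly triangular, hence nilpotent: B³ = 0, so B¹⁶ = 0.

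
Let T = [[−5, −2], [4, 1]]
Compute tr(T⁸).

tr T = −4 and det T = 3, so the characteristic polynomial is λ² − (−4)λ + (3) with roots −3 and −1.
Eigenvectors give P = [[1, −1], [−1, 2]] with P⁻¹ = [[2, 1], [1, 1]], and T = P·diag(−3, −1)·P⁻¹.
Then T⁸ = P·diag(6561, 1)·P⁻¹ = [[6561, −1], [−6561, 2]] · [[2, 1], [1, 1]] = [[13121, 6560], [−13120, −6559]].

6562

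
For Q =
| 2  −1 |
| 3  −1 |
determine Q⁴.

Q² = [[1, −1], [3, −2]]
Q³ = [[−1, 0], [0, −1]]
Q⁴ = [[−2, 1], [−3, 1]]

[[−2, 1], [−3, 1]]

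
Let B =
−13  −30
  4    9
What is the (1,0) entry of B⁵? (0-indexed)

484

tr B = −4 and det B = 3, so the characteristic polynomial is λ² − (−4)λ + (3) with roots −3 and −1.
Eigenvectors give P = [[−3, −5], [1, 2]] with P⁻¹ = [[−2, −5], [1, 3]], and B = P·diag(−3, −1)·P⁻¹.
Then B⁵ = P·diag(−243, −1)·P⁻¹ = [[729, 5], [−243, −2]] · [[−2, −5], [1, 3]] = [[−1453, −3630], [484, 1209]].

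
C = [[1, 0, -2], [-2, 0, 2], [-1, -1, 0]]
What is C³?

[[1, 2, -2], [-4, -4, 4], [1, 0, -2]]

C² = [[3, 2, -2], [-4, -2, 4], [1, 0, 0]]
C³ = [[1, 2, -2], [-4, -4, 4], [1, 0, -2]]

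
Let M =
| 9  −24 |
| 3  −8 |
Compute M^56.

[[9, −24], [3, −8]]

M² = M (a projection; rank 1, trace 1), so M^56 = M.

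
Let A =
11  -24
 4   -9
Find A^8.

[[19681, -39360], [6560, -13119]]

tr A = 2 and det A = -3, so the characteristic polynomial is λ² − (2)λ + (-3) with roots -1 and 3.
Eigenvectors give P = [[-2, 3], [-1, 1]] with P⁻¹ = [[1, -3], [1, -2]], and A = P·diag(-1, 3)·P⁻¹.
Then A^8 = P·diag(1, 6561)·P⁻¹ = [[-2, 19683], [-1, 6561]] · [[1, -3], [1, -2]] = [[19681, -39360], [6560, -13119]].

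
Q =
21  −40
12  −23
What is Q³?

[[141, −280], [84, −167]]

tr Q = −2 and det Q = −3, so the characteristic polynomial is λ² − (−2)λ + (−3) with roots 1 and −3.
Eigenvectors give P = [[2, −5], [1, −3]] with P⁻¹ = [[3, −5], [1, −2]], and Q = P·diag(1, −3)·P⁻¹.
Then Q³ = P·diag(1, −27)·P⁻¹ = [[2, 135], [1, 81]] · [[3, −5], [1, −2]] = [[141, −280], [84, −167]].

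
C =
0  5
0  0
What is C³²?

[[0, 0], [0, 0]]

C is strictly triangular, hence nilpotent: C² = 0, so C³² = 0.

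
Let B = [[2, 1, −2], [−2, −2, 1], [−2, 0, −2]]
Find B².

[[6, 0, 1], [−2, 2, 0], [0, −2, 8]]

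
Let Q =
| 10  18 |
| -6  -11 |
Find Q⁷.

tr Q = -1 and det Q = -2, so the characteristic polynomial is λ² − (-1)λ + (-2) with roots 1 and -2.
Eigenvectors give P = [[2, -3], [-1, 2]] with P⁻¹ = [[2, 3], [1, 2]], and Q = P·diag(1, -2)·P⁻¹.
Then Q⁷ = P·diag(1, -128)·P⁻¹ = [[2, 384], [-1, -256]] · [[2, 3], [1, 2]] = [[388, 774], [-258, -515]].

[[388, 774], [-258, -515]]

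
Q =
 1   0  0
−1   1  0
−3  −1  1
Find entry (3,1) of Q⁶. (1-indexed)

−3

Q = I + N where N = [[0, 0, 0], [−1, 0, 0], [−3, −1, 0]] is strictly lower-triangular, so N³ = 0.
(I + N)⁶ = I + 6·N + 15·N² = [[1, 0, 0], [−6, 1, 0], [−3, −6, 1]].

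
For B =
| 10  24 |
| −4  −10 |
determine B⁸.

[[256, 0], [0, 256]]

tr B = 0 and det B = −4, so the characteristic polynomial is λ² − (0)λ + (−4) with roots −2 and 2.
Eigenvectors give P = [[−2, 3], [1, −1]] with P⁻¹ = [[1, 3], [1, 2]], and B = P·diag(−2, 2)·P⁻¹.
Then B⁸ = P·diag(256, 256)·P⁻¹ = [[−512, 768], [256, −256]] · [[1, 3], [1, 2]] = [[256, 0], [0, 256]].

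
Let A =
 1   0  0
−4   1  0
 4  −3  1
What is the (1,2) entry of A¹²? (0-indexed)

0

A = I + N where N = [[0, 0, 0], [−4, 0, 0], [4, −3, 0]] is strictly lower-triangular, so N³ = 0.
(I + N)¹² = I + 12·N + 66·N² = [[1, 0, 0], [−48, 1, 0], [840, −36, 1]].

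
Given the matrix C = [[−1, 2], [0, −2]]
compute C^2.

[[1, −6], [0, 4]]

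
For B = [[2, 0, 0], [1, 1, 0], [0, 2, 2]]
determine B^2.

[[4, 0, 0], [3, 1, 0], [2, 6, 4]]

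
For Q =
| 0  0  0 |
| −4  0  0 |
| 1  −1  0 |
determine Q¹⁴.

Q is strictly triangular, hence nilpotent: Q³ = 0, so Q¹⁴ = 0.

[[0, 0, 0], [0, 0, 0], [0, 0, 0]]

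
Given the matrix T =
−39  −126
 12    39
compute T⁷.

[[−28431, −91854], [8748, 28431]]

tr T = 0 and det T = −9, so the characteristic polynomial is λ² − (0)λ + (−9) with roots −3 and 3.
Eigenvectors give P = [[−7, 3], [2, −1]] with P⁻¹ = [[−1, −3], [−2, −7]], and T = P·diag(−3, 3)·P⁻¹.
Then T⁷ = P·diag(−2187, 2187)·P⁻¹ = [[15309, 6561], [−4374, −2187]] · [[−1, −3], [−2, −7]] = [[−28431, −91854], [8748, 28431]].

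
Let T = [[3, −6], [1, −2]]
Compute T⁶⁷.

T² = T (a projection; rank 1, trace 1), so T⁶⁷ = T.

[[3, −6], [1, −2]]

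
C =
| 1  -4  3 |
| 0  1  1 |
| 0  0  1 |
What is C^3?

[[1, -12, -3], [0, 1, 3], [0, 0, 1]]

C = I + N where N = [[0, -4, 3], [0, 0, 1], [0, 0, 0]] is strictly upper-triangular, so N^3 = 0.
(I + N)^3 = I + 3·N + 3·N^2 = [[1, -12, -3], [0, 1, 3], [0, 0, 1]].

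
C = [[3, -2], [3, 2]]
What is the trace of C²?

1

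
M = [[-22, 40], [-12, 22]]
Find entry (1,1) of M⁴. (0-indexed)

tr M = 0 and det M = -4, so the characteristic polynomial is λ² − (0)λ + (-4) with roots -2 and 2.
Eigenvectors give P = [[2, -5], [1, -3]] with P⁻¹ = [[3, -5], [1, -2]], and M = P·diag(-2, 2)·P⁻¹.
Then M⁴ = P·diag(16, 16)·P⁻¹ = [[32, -80], [16, -48]] · [[3, -5], [1, -2]] = [[16, 0], [0, 16]].

16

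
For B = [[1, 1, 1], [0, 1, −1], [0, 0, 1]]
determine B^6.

B = I + N where N = [[0, 1, 1], [0, 0, −1], [0, 0, 0]] is strictly upper-triangular, so N^3 = 0.
(I + N)^6 = I + 6·N + 15·N^2 = [[1, 6, −9], [0, 1, −6], [0, 0, 1]].

[[1, 6, −9], [0, 1, −6], [0, 0, 1]]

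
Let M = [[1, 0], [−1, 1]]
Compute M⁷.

[[1, 0], [−7, 1]]

M = I + N where N = [[0, 0], [−1, 0]] is strictly lower-triangular, so N² = 0.
(I + N)⁷ = I + 7·N = [[1, 0], [−7, 1]].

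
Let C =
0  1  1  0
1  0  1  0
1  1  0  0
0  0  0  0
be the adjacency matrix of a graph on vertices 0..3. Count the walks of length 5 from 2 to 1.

The number of length-5 walks from vertex 2 to vertex 1 is entry (2,1) of C^5, where C is the adjacency matrix.
C^2 = [[2, 1, 1, 0], [1, 2, 1, 0], [1, 1, 2, 0], [0, 0, 0, 0]]
C^3 = [[2, 3, 3, 0], [3, 2, 3, 0], [3, 3, 2, 0], [0, 0, 0, 0]]
C^4 = [[6, 5, 5, 0], [5, 6, 5, 0], [5, 5, 6, 0], [0, 0, 0, 0]]
C^5 = [[10, 11, 11, 0], [11, 10, 11, 0], [11, 11, 10, 0], [0, 0, 0, 0]]

11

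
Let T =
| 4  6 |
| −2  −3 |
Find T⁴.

T² = T (a projection; rank 1, trace 1), so T⁴ = T.

[[4, 6], [−2, −3]]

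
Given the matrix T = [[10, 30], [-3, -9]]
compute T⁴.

[[10, 30], [-3, -9]]

T² = T (a projection; rank 1, trace 1), so T⁴ = T.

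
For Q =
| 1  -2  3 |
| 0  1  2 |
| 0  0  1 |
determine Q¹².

Q = I + N where N = [[0, -2, 3], [0, 0, 2], [0, 0, 0]] is strictly upper-triangular, so N³ = 0.
(I + N)¹² = I + 12·N + 66·N² = [[1, -24, -228], [0, 1, 24], [0, 0, 1]].

[[1, -24, -228], [0, 1, 24], [0, 0, 1]]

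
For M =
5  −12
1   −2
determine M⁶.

[[253, −756], [63, −188]]

tr M = 3 and det M = 2, so the characteristic polynomial is λ² − (3)λ + (2) with roots 2 and 1.
Eigenvectors give P = [[4, 3], [1, 1]] with P⁻¹ = [[1, −3], [−1, 4]], and M = P·diag(2, 1)·P⁻¹.
Then M⁶ = P·diag(64, 1)·P⁻¹ = [[256, 3], [64, 1]] · [[1, −3], [−1, 4]] = [[253, −756], [63, −188]].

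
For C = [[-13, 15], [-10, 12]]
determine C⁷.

tr C = -1 and det C = -6, so the characteristic polynomial is λ² − (-1)λ + (-6) with roots 2 and -3.
Eigenvectors give P = [[-1, 3], [-1, 2]] with P⁻¹ = [[2, -3], [1, -1]], and C = P·diag(2, -3)·P⁻¹.
Then C⁷ = P·diag(128, -2187)·P⁻¹ = [[-128, -6561], [-128, -4374]] · [[2, -3], [1, -1]] = [[-6817, 6945], [-4630, 4758]].

[[-6817, 6945], [-4630, 4758]]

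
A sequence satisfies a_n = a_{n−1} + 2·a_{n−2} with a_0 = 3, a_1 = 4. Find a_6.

150

With companion matrix A = [[1, 2], [1, 0]], [a_n, a_{n−1}]ᵀ = A·[a_{n−1}, a_{n−2}]ᵀ, so [a_6, a_5]ᵀ = A⁵·[a_1, a_0]ᵀ.
A⁵ = [[21, 22], [11, 10]], giving [a_6, a_5]ᵀ = [[150], [74]].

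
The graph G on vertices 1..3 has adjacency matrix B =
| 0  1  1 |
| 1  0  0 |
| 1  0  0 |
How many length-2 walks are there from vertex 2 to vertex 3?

The number of length-2 walks from vertex 2 to vertex 3 is entry (2,3) of B^2, where B is the adjacency matrix.
B^2 = [[2, 0, 0], [0, 1, 1], [0, 1, 1]]

1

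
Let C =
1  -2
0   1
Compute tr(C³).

2

C = I + N where N = [[0, -2], [0, 0]] is strictly upper-triangular, so N² = 0.
(I + N)³ = I + 3·N = [[1, -6], [0, 1]].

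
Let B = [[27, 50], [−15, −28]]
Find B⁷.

[[11703, 23150], [−6945, −13762]]

tr B = −1 and det B = −6, so the characteristic polynomial is λ² − (−1)λ + (−6) with roots −3 and 2.
Eigenvectors give P = [[5, −2], [−3, 1]] with P⁻¹ = [[−1, −2], [−3, −5]], and B = P·diag(−3, 2)·P⁻¹.
Then B⁷ = P·diag(−2187, 128)·P⁻¹ = [[−10935, −256], [6561, 128]] · [[−1, −2], [−3, −5]] = [[11703, 23150], [−6945, −13762]].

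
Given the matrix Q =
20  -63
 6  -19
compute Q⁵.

tr Q = 1 and det Q = -2, so the characteristic polynomial is λ² − (1)λ + (-2) with roots 2 and -1.
Eigenvectors give P = [[7, 3], [2, 1]] with P⁻¹ = [[1, -3], [-2, 7]], and Q = P·diag(2, -1)·P⁻¹.
Then Q⁵ = P·diag(32, -1)·P⁻¹ = [[224, -3], [64, -1]] · [[1, -3], [-2, 7]] = [[230, -693], [66, -199]].

[[230, -693], [66, -199]]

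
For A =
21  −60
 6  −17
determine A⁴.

tr A = 4 and det A = 3, so the characteristic polynomial is λ² − (4)λ + (3) with roots 3 and 1.
Eigenvectors give P = [[10, 3], [3, 1]] with P⁻¹ = [[1, −3], [−3, 10]], and A = P·diag(3, 1)·P⁻¹.
Then A⁴ = P·diag(81, 1)·P⁻¹ = [[810, 3], [243, 1]] · [[1, −3], [−3, 10]] = [[801, −2400], [240, −719]].

[[801, −2400], [240, −719]]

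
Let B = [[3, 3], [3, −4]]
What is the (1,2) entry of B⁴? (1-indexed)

−129

B² = [[18, −3], [−3, 25]]
B³ = [[45, 66], [66, −109]]
B⁴ = [[333, −129], [−129, 634]]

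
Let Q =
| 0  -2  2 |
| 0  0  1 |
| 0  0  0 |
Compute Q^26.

[[0, 0, 0], [0, 0, 0], [0, 0, 0]]

Q is strictly triangular, hence nilpotent: Q^3 = 0, so Q^26 = 0.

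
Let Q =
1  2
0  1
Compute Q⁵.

[[1, 10], [0, 1]]

Q = I + N where N = [[0, 2], [0, 0]] is strictly upper-triangular, so N² = 0.
(I + N)⁵ = I + 5·N = [[1, 10], [0, 1]].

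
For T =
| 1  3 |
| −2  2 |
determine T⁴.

T² = [[−5, 9], [−6, −2]]
T³ = [[−23, 3], [−2, −22]]
T⁴ = [[−29, −63], [42, −50]]

[[−29, −63], [42, −50]]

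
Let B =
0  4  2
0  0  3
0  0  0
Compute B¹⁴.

[[0, 0, 0], [0, 0, 0], [0, 0, 0]]

B is strictly triangular, hence nilpotent: B³ = 0, so B¹⁴ = 0.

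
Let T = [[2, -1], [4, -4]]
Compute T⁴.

T² = [[0, 2], [-8, 12]]
T³ = [[8, -8], [32, -40]]
T⁴ = [[-16, 24], [-96, 128]]

[[-16, 24], [-96, 128]]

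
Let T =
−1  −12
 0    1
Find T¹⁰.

T² = I (check: tr T = 0 and det T = −1), so T¹⁰ = I since 10 is even.

[[1, 0], [0, 1]]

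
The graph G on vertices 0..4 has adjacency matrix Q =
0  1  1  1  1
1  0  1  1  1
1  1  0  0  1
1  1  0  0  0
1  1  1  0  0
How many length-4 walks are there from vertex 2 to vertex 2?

The number of length-4 walks from vertex 2 to vertex 2 is entry (2,2) of Q⁴, where Q is the adjacency matrix.
Q² = [[4, 3, 2, 1, 2], [3, 4, 2, 1, 2], [2, 2, 3, 2, 2], [1, 1, 2, 2, 2], [2, 2, 2, 2, 3]]
Q³ = [[8, 9, 9, 7, 9], [9, 8, 9, 7, 9], [9, 9, 6, 4, 7], [7, 7, 4, 2, 4], [9, 9, 7, 4, 6]]
Q⁴ = [[34, 33, 26, 17, 26], [33, 34, 26, 17, 26], [26, 26, 25, 18, 24], [17, 17, 18, 14, 18], [26, 26, 24, 18, 25]]

25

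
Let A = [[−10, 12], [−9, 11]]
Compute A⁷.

[[−388, 516], [−387, 515]]

tr A = 1 and det A = −2, so the characteristic polynomial is λ² − (1)λ + (−2) with roots 2 and −1.
Eigenvectors give P = [[1, 4], [1, 3]] with P⁻¹ = [[−3, 4], [1, −1]], and A = P·diag(2, −1)·P⁻¹.
Then A⁷ = P·diag(128, −1)·P⁻¹ = [[128, −4], [128, −3]] · [[−3, 4], [1, −1]] = [[−388, 516], [−387, 515]].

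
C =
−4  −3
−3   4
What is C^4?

[[625, 0], [0, 625]]

C^2 = [[25, 0], [0, 25]]
C^3 = [[−100, −75], [−75, 100]]
C^4 = [[625, 0], [0, 625]]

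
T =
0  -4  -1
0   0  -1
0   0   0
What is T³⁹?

T is strictly triangular, hence nilpotent: T³ = 0, so T³⁹ = 0.

[[0, 0, 0], [0, 0, 0], [0, 0, 0]]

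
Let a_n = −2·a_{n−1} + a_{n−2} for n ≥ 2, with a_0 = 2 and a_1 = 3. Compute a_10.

With companion matrix Q = [[−2, 1], [1, 0]], [a_n, a_{n−1}]ᵀ = Q·[a_{n−1}, a_{n−2}]ᵀ, so [a_10, a_9]ᵀ = Q⁹·[a_1, a_0]ᵀ.
Q⁹ = [[−2378, 985], [985, −408]], giving [a_10, a_9]ᵀ = [[−5164], [2139]].

−5164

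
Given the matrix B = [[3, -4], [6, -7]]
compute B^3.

tr B = -4 and det B = 3, so the characteristic polynomial is λ² − (-4)λ + (3) with roots -1 and -3.
Eigenvectors give P = [[1, -2], [1, -3]] with P⁻¹ = [[3, -2], [1, -1]], and B = P·diag(-1, -3)·P⁻¹.
Then B^3 = P·diag(-1, -27)·P⁻¹ = [[-1, 54], [-1, 81]] · [[3, -2], [1, -1]] = [[51, -52], [78, -79]].

[[51, -52], [78, -79]]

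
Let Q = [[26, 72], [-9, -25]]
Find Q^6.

[[568, 1512], [-189, -503]]

tr Q = 1 and det Q = -2, so the characteristic polynomial is λ² − (1)λ + (-2) with roots 2 and -1.
Eigenvectors give P = [[-3, -8], [1, 3]] with P⁻¹ = [[-3, -8], [1, 3]], and Q = P·diag(2, -1)·P⁻¹.
Then Q^6 = P·diag(64, 1)·P⁻¹ = [[-192, -8], [64, 3]] · [[-3, -8], [1, 3]] = [[568, 1512], [-189, -503]].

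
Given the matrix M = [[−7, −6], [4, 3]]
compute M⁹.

[[−59047, −59046], [39364, 39363]]

tr M = −4 and det M = 3, so the characteristic polynomial is λ² − (−4)λ + (3) with roots −3 and −1.
Eigenvectors give P = [[3, −1], [−2, 1]] with P⁻¹ = [[1, 1], [2, 3]], and M = P·diag(−3, −1)·P⁻¹.
Then M⁹ = P·diag(−19683, −1)·P⁻¹ = [[−59049, 1], [39366, −1]] · [[1, 1], [2, 3]] = [[−59047, −59046], [39364, 39363]].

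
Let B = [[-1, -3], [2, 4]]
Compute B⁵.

[[-61, -93], [62, 94]]

tr B = 3 and det B = 2, so the characteristic polynomial is λ² − (3)λ + (2) with roots 1 and 2.
Eigenvectors give P = [[3, -1], [-2, 1]] with P⁻¹ = [[1, 1], [2, 3]], and B = P·diag(1, 2)·P⁻¹.
Then B⁵ = P·diag(1, 32)·P⁻¹ = [[3, -32], [-2, 32]] · [[1, 1], [2, 3]] = [[-61, -93], [62, 94]].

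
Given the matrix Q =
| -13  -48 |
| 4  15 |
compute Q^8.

[[-19679, -78720], [6560, 26241]]

tr Q = 2 and det Q = -3, so the characteristic polynomial is λ² − (2)λ + (-3) with roots -1 and 3.
Eigenvectors give P = [[4, -3], [-1, 1]] with P⁻¹ = [[1, 3], [1, 4]], and Q = P·diag(-1, 3)·P⁻¹.
Then Q^8 = P·diag(1, 6561)·P⁻¹ = [[4, -19683], [-1, 6561]] · [[1, 3], [1, 4]] = [[-19679, -78720], [6560, 26241]].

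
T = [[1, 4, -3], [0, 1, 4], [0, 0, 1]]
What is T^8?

[[1, 32, 424], [0, 1, 32], [0, 0, 1]]

T = I + N where N = [[0, 4, -3], [0, 0, 4], [0, 0, 0]] is strictly upper-triangular, so N^3 = 0.
(I + N)^8 = I + 8·N + 28·N^2 = [[1, 32, 424], [0, 1, 32], [0, 0, 1]].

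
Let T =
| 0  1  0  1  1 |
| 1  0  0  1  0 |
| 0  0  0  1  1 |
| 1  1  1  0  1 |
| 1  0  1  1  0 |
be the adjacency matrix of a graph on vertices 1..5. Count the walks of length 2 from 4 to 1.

2

The number of length-2 walks from vertex 4 to vertex 1 is entry (4,1) of T², where T is the adjacency matrix.
T² = [[3, 1, 2, 2, 1], [1, 2, 1, 1, 2], [2, 1, 2, 1, 1], [2, 1, 1, 4, 2], [1, 2, 1, 2, 3]]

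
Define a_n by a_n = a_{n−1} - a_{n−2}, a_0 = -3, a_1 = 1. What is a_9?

With companion matrix T = [[1, -1], [1, 0]], [a_n, a_{n−1}]ᵀ = T·[a_{n−1}, a_{n−2}]ᵀ, so [a_9, a_8]ᵀ = T⁸·[a_1, a_0]ᵀ.
T⁸ = [[0, -1], [1, -1]], giving [a_9, a_8]ᵀ = [[3], [4]].

3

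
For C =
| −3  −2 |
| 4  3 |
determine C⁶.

C² = I (check: tr C = 0 and det C = −1), so C⁶ = I since 6 is even.

[[1, 0], [0, 1]]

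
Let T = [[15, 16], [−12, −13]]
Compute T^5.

tr T = 2 and det T = −3, so the characteristic polynomial is λ² − (2)λ + (−3) with roots 3 and −1.
Eigenvectors give P = [[−4, 1], [3, −1]] with P⁻¹ = [[−1, −1], [−3, −4]], and T = P·diag(3, −1)·P⁻¹.
Then T^5 = P·diag(243, −1)·P⁻¹ = [[−972, −1], [729, 1]] · [[−1, −1], [−3, −4]] = [[975, 976], [−732, −733]].

[[975, 976], [−732, −733]]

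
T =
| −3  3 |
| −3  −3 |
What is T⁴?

T² = [[0, −18], [18, 0]]
T³ = [[54, 54], [−54, 54]]
T⁴ = [[−324, 0], [0, −324]]

[[−324, 0], [0, −324]]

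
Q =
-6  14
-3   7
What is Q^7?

[[-6, 14], [-3, 7]]

Q² = Q (a projection; rank 1, trace 1), so Q^7 = Q.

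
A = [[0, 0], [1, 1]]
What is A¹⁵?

A² = A (a projection; rank 1, trace 1), so A¹⁵ = A.

[[0, 0], [1, 1]]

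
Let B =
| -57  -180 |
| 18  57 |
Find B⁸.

tr B = 0 and det B = -9, so the characteristic polynomial is λ² − (0)λ + (-9) with roots -3 and 3.
Eigenvectors give P = [[10, -3], [-3, 1]] with P⁻¹ = [[1, 3], [3, 10]], and B = P·diag(-3, 3)·P⁻¹.
Then B⁸ = P·diag(6561, 6561)·P⁻¹ = [[65610, -19683], [-19683, 6561]] · [[1, 3], [3, 10]] = [[6561, 0], [0, 6561]].

[[6561, 0], [0, 6561]]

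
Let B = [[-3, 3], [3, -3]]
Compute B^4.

B^2 = [[18, -18], [-18, 18]]
B^3 = [[-108, 108], [108, -108]]
B^4 = [[648, -648], [-648, 648]]

[[648, -648], [-648, 648]]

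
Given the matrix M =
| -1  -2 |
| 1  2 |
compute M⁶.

[[-1, -2], [1, 2]]

M² = M (a projection; rank 1, trace 1), so M⁶ = M.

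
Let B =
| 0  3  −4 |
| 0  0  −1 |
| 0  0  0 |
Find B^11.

B is strictly triangular, hence nilpotent: B^3 = 0, so B^11 = 0.

[[0, 0, 0], [0, 0, 0], [0, 0, 0]]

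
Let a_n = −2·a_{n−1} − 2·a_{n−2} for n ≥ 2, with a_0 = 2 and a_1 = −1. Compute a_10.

With companion matrix Q = [[−2, −2], [1, 0]], [a_n, a_{n−1}]ᵀ = Q·[a_{n−1}, a_{n−2}]ᵀ, so [a_10, a_9]ᵀ = Q⁹·[a_1, a_0]ᵀ.
Q⁹ = [[−32, −32], [16, 0]], giving [a_10, a_9]ᵀ = [[−32], [−16]].

−32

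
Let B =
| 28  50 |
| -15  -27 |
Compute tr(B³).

19

tr B = 1 and det B = -6, so the characteristic polynomial is λ² − (1)λ + (-6) with roots -2 and 3.
Eigenvectors give P = [[-5, -2], [3, 1]] with P⁻¹ = [[1, 2], [-3, -5]], and B = P·diag(-2, 3)·P⁻¹.
Then B³ = P·diag(-8, 27)·P⁻¹ = [[40, -54], [-24, 27]] · [[1, 2], [-3, -5]] = [[202, 350], [-105, -183]].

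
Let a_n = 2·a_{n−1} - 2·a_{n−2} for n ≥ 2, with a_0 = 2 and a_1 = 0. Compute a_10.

With companion matrix A = [[2, -2], [1, 0]], [a_n, a_{n−1}]ᵀ = A·[a_{n−1}, a_{n−2}]ᵀ, so [a_10, a_9]ᵀ = A^9·[a_1, a_0]ᵀ.
A^9 = [[32, -32], [16, 0]], giving [a_10, a_9]ᵀ = [[-64], [0]].

-64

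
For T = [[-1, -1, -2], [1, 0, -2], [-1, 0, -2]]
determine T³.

[[-9, -2, -22], [-4, -1, -4], [-8, -3, -20]]

T² = [[2, 1, 8], [1, -1, 2], [3, 1, 6]]
T³ = [[-9, -2, -22], [-4, -1, -4], [-8, -3, -20]]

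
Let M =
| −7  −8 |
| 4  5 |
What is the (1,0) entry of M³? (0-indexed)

28

tr M = −2 and det M = −3, so the characteristic polynomial is λ² − (−2)λ + (−3) with roots −3 and 1.
Eigenvectors give P = [[−2, −1], [1, 1]] with P⁻¹ = [[−1, −1], [1, 2]], and M = P·diag(−3, 1)·P⁻¹.
Then M³ = P·diag(−27, 1)·P⁻¹ = [[54, −1], [−27, 1]] · [[−1, −1], [1, 2]] = [[−55, −56], [28, 29]].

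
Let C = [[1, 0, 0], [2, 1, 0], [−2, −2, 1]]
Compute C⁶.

[[1, 0, 0], [12, 1, 0], [−72, −12, 1]]

C = I + N where N = [[0, 0, 0], [2, 0, 0], [−2, −2, 0]] is strictly lower-triangular, so N³ = 0.
(I + N)⁶ = I + 6·N + 15·N² = [[1, 0, 0], [12, 1, 0], [−72, −12, 1]].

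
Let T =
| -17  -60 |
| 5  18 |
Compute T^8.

tr T = 1 and det T = -6, so the characteristic polynomial is λ² − (1)λ + (-6) with roots 3 and -2.
Eigenvectors give P = [[-3, 4], [1, -1]] with P⁻¹ = [[1, 4], [1, 3]], and T = P·diag(3, -2)·P⁻¹.
Then T^8 = P·diag(6561, 256)·P⁻¹ = [[-19683, 1024], [6561, -256]] · [[1, 4], [1, 3]] = [[-18659, -75660], [6305, 25476]].

[[-18659, -75660], [6305, 25476]]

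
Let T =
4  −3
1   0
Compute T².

[[13, −12], [4, −3]]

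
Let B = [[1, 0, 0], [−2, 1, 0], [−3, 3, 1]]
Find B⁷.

B = I + N where N = [[0, 0, 0], [−2, 0, 0], [−3, 3, 0]] is strictly lower-triangular, so N³ = 0.
(I + N)⁷ = I + 7·N + 21·N² = [[1, 0, 0], [−14, 1, 0], [−147, 21, 1]].

[[1, 0, 0], [−14, 1, 0], [−147, 21, 1]]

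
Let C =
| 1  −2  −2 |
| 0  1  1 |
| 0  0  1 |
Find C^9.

[[1, −18, −90], [0, 1, 9], [0, 0, 1]]

C = I + N where N = [[0, −2, −2], [0, 0, 1], [0, 0, 0]] is strictly upper-triangular, so N^3 = 0.
(I + N)^9 = I + 9·N + 36·N^2 = [[1, −18, −90], [0, 1, 9], [0, 0, 1]].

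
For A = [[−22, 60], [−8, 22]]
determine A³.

[[−88, 240], [−32, 88]]

tr A = 0 and det A = −4, so the characteristic polynomial is λ² − (0)λ + (−4) with roots −2 and 2.
Eigenvectors give P = [[3, 5], [1, 2]] with P⁻¹ = [[2, −5], [−1, 3]], and A = P·diag(−2, 2)·P⁻¹.
Then A³ = P·diag(−8, 8)·P⁻¹ = [[−24, 40], [−8, 16]] · [[2, −5], [−1, 3]] = [[−88, 240], [−32, 88]].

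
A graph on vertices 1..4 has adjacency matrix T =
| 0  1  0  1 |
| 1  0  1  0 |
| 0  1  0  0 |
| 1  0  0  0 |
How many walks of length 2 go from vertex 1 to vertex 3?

The number of length-2 walks from vertex 1 to vertex 3 is entry (1,3) of T^2, where T is the adjacency matrix.
T^2 = [[2, 0, 1, 0], [0, 2, 0, 1], [1, 0, 1, 0], [0, 1, 0, 1]]

1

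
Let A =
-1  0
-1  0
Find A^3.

A^2 = [[1, 0], [1, 0]]
A^3 = [[-1, 0], [-1, 0]]

[[-1, 0], [-1, 0]]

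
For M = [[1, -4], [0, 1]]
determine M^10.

M = I + N where N = [[0, -4], [0, 0]] is strictly upper-triangular, so N^2 = 0.
(I + N)^10 = I + 10·N = [[1, -40], [0, 1]].

[[1, -40], [0, 1]]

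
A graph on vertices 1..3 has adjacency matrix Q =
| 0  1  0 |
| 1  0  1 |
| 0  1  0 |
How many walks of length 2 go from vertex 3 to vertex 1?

1

The number of length-2 walks from vertex 3 to vertex 1 is entry (3,1) of Q², where Q is the adjacency matrix.
Q² = [[1, 0, 1], [0, 2, 0], [1, 0, 1]]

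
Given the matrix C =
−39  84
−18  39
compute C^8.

[[6561, 0], [0, 6561]]

tr C = 0 and det C = −9, so the characteristic polynomial is λ² − (0)λ + (−9) with roots −3 and 3.
Eigenvectors give P = [[7, 2], [3, 1]] with P⁻¹ = [[1, −2], [−3, 7]], and C = P·diag(−3, 3)·P⁻¹.
Then C^8 = P·diag(6561, 6561)·P⁻¹ = [[45927, 13122], [19683, 6561]] · [[1, −2], [−3, 7]] = [[6561, 0], [0, 6561]].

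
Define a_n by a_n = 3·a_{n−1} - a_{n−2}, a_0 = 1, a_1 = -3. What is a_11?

With companion matrix Q = [[3, -1], [1, 0]], [a_n, a_{n−1}]ᵀ = Q·[a_{n−1}, a_{n−2}]ᵀ, so [a_11, a_10]ᵀ = Q^10·[a_1, a_0]ᵀ.
Q^10 = [[17711, -6765], [6765, -2584]], giving [a_11, a_10]ᵀ = [[-59898], [-22879]].

-59898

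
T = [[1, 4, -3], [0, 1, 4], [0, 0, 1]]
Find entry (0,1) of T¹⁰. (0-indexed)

T = I + N where N = [[0, 4, -3], [0, 0, 4], [0, 0, 0]] is strictly upper-triangular, so N³ = 0.
(I + N)¹⁰ = I + 10·N + 45·N² = [[1, 40, 690], [0, 1, 40], [0, 0, 1]].

40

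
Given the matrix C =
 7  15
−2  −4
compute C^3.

tr C = 3 and det C = 2, so the characteristic polynomial is λ² − (3)λ + (2) with roots 2 and 1.
Eigenvectors give P = [[−3, −5], [1, 2]] with P⁻¹ = [[−2, −5], [1, 3]], and C = P·diag(2, 1)·P⁻¹.
Then C^3 = P·diag(8, 1)·P⁻¹ = [[−24, −5], [8, 2]] · [[−2, −5], [1, 3]] = [[43, 105], [−14, −34]].

[[43, 105], [−14, −34]]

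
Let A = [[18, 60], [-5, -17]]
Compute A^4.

[[276, 780], [-65, -179]]

tr A = 1 and det A = -6, so the characteristic polynomial is λ² − (1)λ + (-6) with roots -2 and 3.
Eigenvectors give P = [[-3, 4], [1, -1]] with P⁻¹ = [[1, 4], [1, 3]], and A = P·diag(-2, 3)·P⁻¹.
Then A^4 = P·diag(16, 81)·P⁻¹ = [[-48, 324], [16, -81]] · [[1, 4], [1, 3]] = [[276, 780], [-65, -179]].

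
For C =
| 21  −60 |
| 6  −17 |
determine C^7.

[[21861, −65580], [6558, −19673]]

tr C = 4 and det C = 3, so the characteristic polynomial is λ² − (4)λ + (3) with roots 1 and 3.
Eigenvectors give P = [[3, 10], [1, 3]] with P⁻¹ = [[−3, 10], [1, −3]], and C = P·diag(1, 3)·P⁻¹.
Then C^7 = P·diag(1, 2187)·P⁻¹ = [[3, 21870], [1, 6561]] · [[−3, 10], [1, −3]] = [[21861, −65580], [6558, −19673]].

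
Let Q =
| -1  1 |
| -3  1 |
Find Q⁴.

Q² = [[-2, 0], [0, -2]]
Q³ = [[2, -2], [6, -2]]
Q⁴ = [[4, 0], [0, 4]]

[[4, 0], [0, 4]]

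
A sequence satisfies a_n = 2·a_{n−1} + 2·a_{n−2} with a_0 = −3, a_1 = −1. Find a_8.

−2864

With companion matrix C = [[2, 2], [1, 0]], [a_n, a_{n−1}]ᵀ = C·[a_{n−1}, a_{n−2}]ᵀ, so [a_8, a_7]ᵀ = C^7·[a_1, a_0]ᵀ.
C^7 = [[896, 656], [328, 240]], giving [a_8, a_7]ᵀ = [[−2864], [−1048]].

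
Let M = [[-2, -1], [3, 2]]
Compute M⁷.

M² = I (check: tr M = 0 and det M = -1), so M⁷ = M since 7 is odd.

[[-2, -1], [3, 2]]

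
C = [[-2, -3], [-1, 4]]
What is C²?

[[7, -6], [-2, 19]]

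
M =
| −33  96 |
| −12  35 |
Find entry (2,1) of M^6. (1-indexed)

−2184

tr M = 2 and det M = −3, so the characteristic polynomial is λ² − (2)λ + (−3) with roots 3 and −1.
Eigenvectors give P = [[−8, 3], [−3, 1]] with P⁻¹ = [[1, −3], [3, −8]], and M = P·diag(3, −1)·P⁻¹.
Then M^6 = P·diag(729, 1)·P⁻¹ = [[−5832, 3], [−2187, 1]] · [[1, −3], [3, −8]] = [[−5823, 17472], [−2184, 6553]].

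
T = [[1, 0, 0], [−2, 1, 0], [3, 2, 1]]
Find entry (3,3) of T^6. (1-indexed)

T = I + N where N = [[0, 0, 0], [−2, 0, 0], [3, 2, 0]] is strictly lower-triangular, so N^3 = 0.
(I + N)^6 = I + 6·N + 15·N^2 = [[1, 0, 0], [−12, 1, 0], [−42, 12, 1]].

1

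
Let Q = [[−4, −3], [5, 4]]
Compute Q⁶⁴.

Q² = I (check: tr Q = 0 and det Q = −1), so Q⁶⁴ = I since 64 is even.

[[1, 0], [0, 1]]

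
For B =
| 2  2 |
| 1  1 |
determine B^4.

[[54, 54], [27, 27]]

B^2 = [[6, 6], [3, 3]]
B^3 = [[18, 18], [9, 9]]
B^4 = [[54, 54], [27, 27]]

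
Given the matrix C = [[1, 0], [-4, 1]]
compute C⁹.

C = I + N where N = [[0, 0], [-4, 0]] is strictly lower-triangular, so N² = 0.
(I + N)⁹ = I + 9·N = [[1, 0], [-36, 1]].

[[1, 0], [-36, 1]]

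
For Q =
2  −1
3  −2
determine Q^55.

[[2, −1], [3, −2]]

Q² = I (check: tr Q = 0 and det Q = −1), so Q^55 = Q since 55 is odd.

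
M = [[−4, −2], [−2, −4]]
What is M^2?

[[20, 16], [16, 20]]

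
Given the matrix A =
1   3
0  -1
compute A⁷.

[[1, 3], [0, -1]]

A² = I (check: tr A = 0 and det A = -1), so A⁷ = A since 7 is odd.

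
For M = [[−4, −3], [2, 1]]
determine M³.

[[−22, −21], [14, 13]]

tr M = −3 and det M = 2, so the characteristic polynomial is λ² − (−3)λ + (2) with roots −1 and −2.
Eigenvectors give P = [[−1, 3], [1, −2]] with P⁻¹ = [[2, 3], [1, 1]], and M = P·diag(−1, −2)·P⁻¹.
Then M³ = P·diag(−1, −8)·P⁻¹ = [[1, −24], [−1, 16]] · [[2, 3], [1, 1]] = [[−22, −21], [14, 13]].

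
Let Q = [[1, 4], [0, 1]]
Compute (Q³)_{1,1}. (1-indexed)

1

Q = I + N where N = [[0, 4], [0, 0]] is strictly upper-triangular, so N² = 0.
(I + N)³ = I + 3·N = [[1, 12], [0, 1]].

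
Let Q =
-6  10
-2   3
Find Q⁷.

[[-636, 1270], [-254, 507]]

tr Q = -3 and det Q = 2, so the characteristic polynomial is λ² − (-3)λ + (2) with roots -1 and -2.
Eigenvectors give P = [[-2, 5], [-1, 2]] with P⁻¹ = [[2, -5], [1, -2]], and Q = P·diag(-1, -2)·P⁻¹.
Then Q⁷ = P·diag(-1, -128)·P⁻¹ = [[2, -640], [1, -256]] · [[2, -5], [1, -2]] = [[-636, 1270], [-254, 507]].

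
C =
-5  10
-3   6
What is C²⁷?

[[-5, 10], [-3, 6]]

C² = C (a projection; rank 1, trace 1), so C²⁷ = C.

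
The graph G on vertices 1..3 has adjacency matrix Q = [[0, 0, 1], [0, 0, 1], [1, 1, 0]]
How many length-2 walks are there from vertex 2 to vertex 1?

1

The number of length-2 walks from vertex 2 to vertex 1 is entry (2,1) of Q^2, where Q is the adjacency matrix.
Q^2 = [[1, 1, 0], [1, 1, 0], [0, 0, 2]]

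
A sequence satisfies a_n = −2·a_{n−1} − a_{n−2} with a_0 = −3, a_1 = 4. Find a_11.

With companion matrix M = [[−2, −1], [1, 0]], [a_n, a_{n−1}]ᵀ = M·[a_{n−1}, a_{n−2}]ᵀ, so [a_11, a_10]ᵀ = M¹⁰·[a_1, a_0]ᵀ.
M¹⁰ = [[11, 10], [−10, −9]], giving [a_11, a_10]ᵀ = [[14], [−13]].

14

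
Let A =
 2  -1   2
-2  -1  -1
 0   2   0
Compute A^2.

[[6, 3, 5], [-2, 1, -3], [-4, -2, -2]]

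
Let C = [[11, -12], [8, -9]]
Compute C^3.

[[83, -84], [56, -57]]

tr C = 2 and det C = -3, so the characteristic polynomial is λ² − (2)λ + (-3) with roots 3 and -1.
Eigenvectors give P = [[3, 1], [2, 1]] with P⁻¹ = [[1, -1], [-2, 3]], and C = P·diag(3, -1)·P⁻¹.
Then C^3 = P·diag(27, -1)·P⁻¹ = [[81, -1], [54, -1]] · [[1, -1], [-2, 3]] = [[83, -84], [56, -57]].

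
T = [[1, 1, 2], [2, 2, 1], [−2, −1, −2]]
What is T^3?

T^2 = [[−1, 1, −1], [4, 5, 4], [0, −2, −1]]
T^3 = [[3, 2, 1], [6, 10, 5], [−2, −3, 0]]

[[3, 2, 1], [6, 10, 5], [−2, −3, 0]]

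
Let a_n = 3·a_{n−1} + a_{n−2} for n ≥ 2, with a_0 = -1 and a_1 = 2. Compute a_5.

With companion matrix Q = [[3, 1], [1, 0]], [a_n, a_{n−1}]ᵀ = Q·[a_{n−1}, a_{n−2}]ᵀ, so [a_5, a_4]ᵀ = Q⁴·[a_1, a_0]ᵀ.
Q⁴ = [[109, 33], [33, 10]], giving [a_5, a_4]ᵀ = [[185], [56]].

185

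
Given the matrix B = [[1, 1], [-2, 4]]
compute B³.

[[-11, 19], [-38, 46]]

tr B = 5 and det B = 6, so the characteristic polynomial is λ² − (5)λ + (6) with roots 3 and 2.
Eigenvectors give P = [[-1, 1], [-2, 1]] with P⁻¹ = [[1, -1], [2, -1]], and B = P·diag(3, 2)·P⁻¹.
Then B³ = P·diag(27, 8)·P⁻¹ = [[-27, 8], [-54, 8]] · [[1, -1], [2, -1]] = [[-11, 19], [-38, 46]].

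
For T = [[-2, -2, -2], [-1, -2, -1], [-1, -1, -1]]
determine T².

[[8, 10, 8], [5, 7, 5], [4, 5, 4]]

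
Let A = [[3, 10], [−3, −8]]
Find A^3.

[[87, 190], [−57, −122]]

tr A = −5 and det A = 6, so the characteristic polynomial is λ² − (−5)λ + (6) with roots −2 and −3.
Eigenvectors give P = [[−2, −5], [1, 3]] with P⁻¹ = [[−3, −5], [1, 2]], and A = P·diag(−2, −3)·P⁻¹.
Then A^3 = P·diag(−8, −27)·P⁻¹ = [[16, 135], [−8, −81]] · [[−3, −5], [1, 2]] = [[87, 190], [−57, −122]].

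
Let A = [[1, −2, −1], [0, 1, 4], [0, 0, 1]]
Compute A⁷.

[[1, −14, −175], [0, 1, 28], [0, 0, 1]]

A = I + N where N = [[0, −2, −1], [0, 0, 4], [0, 0, 0]] is strictly upper-triangular, so N³ = 0.
(I + N)⁷ = I + 7·N + 21·N² = [[1, −14, −175], [0, 1, 28], [0, 0, 1]].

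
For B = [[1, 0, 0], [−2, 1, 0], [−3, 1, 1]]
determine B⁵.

B = I + N where N = [[0, 0, 0], [−2, 0, 0], [−3, 1, 0]] is strictly lower-triangular, so N³ = 0.
(I + N)⁵ = I + 5·N + 10·N² = [[1, 0, 0], [−10, 1, 0], [−35, 5, 1]].

[[1, 0, 0], [−10, 1, 0], [−35, 5, 1]]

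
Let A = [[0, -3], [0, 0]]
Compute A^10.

[[0, 0], [0, 0]]

A is strictly triangular, hence nilpotent: A^2 = 0, so A^10 = 0.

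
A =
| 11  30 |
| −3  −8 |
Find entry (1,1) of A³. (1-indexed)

tr A = 3 and det A = 2, so the characteristic polynomial is λ² − (3)λ + (2) with roots 2 and 1.
Eigenvectors give P = [[10, −3], [−3, 1]] with P⁻¹ = [[1, 3], [3, 10]], and A = P·diag(2, 1)·P⁻¹.
Then A³ = P·diag(8, 1)·P⁻¹ = [[80, −3], [−24, 1]] · [[1, 3], [3, 10]] = [[71, 210], [−21, −62]].

71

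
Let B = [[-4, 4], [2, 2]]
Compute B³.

B² = [[24, -8], [-4, 12]]
B³ = [[-112, 80], [40, 8]]

[[-112, 80], [40, 8]]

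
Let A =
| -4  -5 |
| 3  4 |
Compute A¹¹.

A² = I (check: tr A = 0 and det A = -1), so A¹¹ = A since 11 is odd.

[[-4, -5], [3, 4]]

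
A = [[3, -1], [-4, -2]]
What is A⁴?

A² = [[13, -1], [-4, 8]]
A³ = [[43, -11], [-44, -12]]
A⁴ = [[173, -21], [-84, 68]]

[[173, -21], [-84, 68]]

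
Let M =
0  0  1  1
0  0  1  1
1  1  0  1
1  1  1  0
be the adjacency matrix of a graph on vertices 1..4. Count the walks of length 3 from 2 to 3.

5

The number of length-3 walks from vertex 2 to vertex 3 is entry (2,3) of M³, where M is the adjacency matrix.
M² = [[2, 2, 1, 1], [2, 2, 1, 1], [1, 1, 3, 2], [1, 1, 2, 3]]
M³ = [[2, 2, 5, 5], [2, 2, 5, 5], [5, 5, 4, 5], [5, 5, 5, 4]]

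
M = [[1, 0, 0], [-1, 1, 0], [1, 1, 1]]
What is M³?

M = I + N where N = [[0, 0, 0], [-1, 0, 0], [1, 1, 0]] is strictly lower-triangular, so N³ = 0.
(I + N)³ = I + 3·N + 3·N² = [[1, 0, 0], [-3, 1, 0], [0, 3, 1]].

[[1, 0, 0], [-3, 1, 0], [0, 3, 1]]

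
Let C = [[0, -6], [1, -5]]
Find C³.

tr C = -5 and det C = 6, so the characteristic polynomial is λ² − (-5)λ + (6) with roots -2 and -3.
Eigenvectors give P = [[3, 2], [1, 1]] with P⁻¹ = [[1, -2], [-1, 3]], and C = P·diag(-2, -3)·P⁻¹.
Then C³ = P·diag(-8, -27)·P⁻¹ = [[-24, -54], [-8, -27]] · [[1, -2], [-1, 3]] = [[30, -114], [19, -65]].

[[30, -114], [19, -65]]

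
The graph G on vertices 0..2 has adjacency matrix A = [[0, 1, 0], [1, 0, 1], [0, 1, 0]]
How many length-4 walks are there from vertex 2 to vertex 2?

The number of length-4 walks from vertex 2 to vertex 2 is entry (2,2) of A^4, where A is the adjacency matrix.
A^2 = [[1, 0, 1], [0, 2, 0], [1, 0, 1]]
A^3 = [[0, 2, 0], [2, 0, 2], [0, 2, 0]]
A^4 = [[2, 0, 2], [0, 4, 0], [2, 0, 2]]

2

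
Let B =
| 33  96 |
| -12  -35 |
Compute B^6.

[[-5823, -17472], [2184, 6553]]

tr B = -2 and det B = -3, so the characteristic polynomial is λ² − (-2)λ + (-3) with roots -3 and 1.
Eigenvectors give P = [[-8, -3], [3, 1]] with P⁻¹ = [[1, 3], [-3, -8]], and B = P·diag(-3, 1)·P⁻¹.
Then B^6 = P·diag(729, 1)·P⁻¹ = [[-5832, -3], [2187, 1]] · [[1, 3], [-3, -8]] = [[-5823, -17472], [2184, 6553]].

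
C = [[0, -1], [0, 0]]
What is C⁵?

[[0, 0], [0, 0]]

C is strictly triangular, hence nilpotent: C² = 0, so C⁵ = 0.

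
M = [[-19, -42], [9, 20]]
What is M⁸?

tr M = 1 and det M = -2, so the characteristic polynomial is λ² − (1)λ + (-2) with roots -1 and 2.
Eigenvectors give P = [[7, -2], [-3, 1]] with P⁻¹ = [[1, 2], [3, 7]], and M = P·diag(-1, 2)·P⁻¹.
Then M⁸ = P·diag(1, 256)·P⁻¹ = [[7, -512], [-3, 256]] · [[1, 2], [3, 7]] = [[-1529, -3570], [765, 1786]].

[[-1529, -3570], [765, 1786]]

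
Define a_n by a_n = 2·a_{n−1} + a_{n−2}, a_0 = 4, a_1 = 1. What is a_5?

77

With companion matrix A = [[2, 1], [1, 0]], [a_n, a_{n−1}]ᵀ = A·[a_{n−1}, a_{n−2}]ᵀ, so [a_5, a_4]ᵀ = A^4·[a_1, a_0]ᵀ.
A^4 = [[29, 12], [12, 5]], giving [a_5, a_4]ᵀ = [[77], [32]].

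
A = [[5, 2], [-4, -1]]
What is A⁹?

[[39365, 19682], [-39364, -19681]]

tr A = 4 and det A = 3, so the characteristic polynomial is λ² − (4)λ + (3) with roots 1 and 3.
Eigenvectors give P = [[1, -1], [-2, 1]] with P⁻¹ = [[-1, -1], [-2, -1]], and A = P·diag(1, 3)·P⁻¹.
Then A⁹ = P·diag(1, 19683)·P⁻¹ = [[1, -19683], [-2, 19683]] · [[-1, -1], [-2, -1]] = [[39365, 19682], [-39364, -19681]].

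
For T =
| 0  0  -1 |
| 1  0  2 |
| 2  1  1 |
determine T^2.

[[-2, -1, -1], [4, 2, 1], [3, 1, 1]]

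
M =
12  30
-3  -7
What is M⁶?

[[6714, 19950], [-1995, -5921]]

tr M = 5 and det M = 6, so the characteristic polynomial is λ² − (5)λ + (6) with roots 3 and 2.
Eigenvectors give P = [[10, -3], [-3, 1]] with P⁻¹ = [[1, 3], [3, 10]], and M = P·diag(3, 2)·P⁻¹.
Then M⁶ = P·diag(729, 64)·P⁻¹ = [[7290, -192], [-2187, 64]] · [[1, 3], [3, 10]] = [[6714, 19950], [-1995, -5921]].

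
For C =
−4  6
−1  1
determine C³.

tr C = −3 and det C = 2, so the characteristic polynomial is λ² − (−3)λ + (2) with roots −1 and −2.
Eigenvectors give P = [[−2, 3], [−1, 1]] with P⁻¹ = [[1, −3], [1, −2]], and C = P·diag(−1, −2)·P⁻¹.
Then C³ = P·diag(−1, −8)·P⁻¹ = [[2, −24], [1, −8]] · [[1, −3], [1, −2]] = [[−22, 42], [−7, 13]].

[[−22, 42], [−7, 13]]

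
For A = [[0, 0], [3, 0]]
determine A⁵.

[[0, 0], [0, 0]]

A is strictly triangular, hence nilpotent: A² = 0, so A⁵ = 0.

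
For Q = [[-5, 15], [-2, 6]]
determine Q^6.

Q² = Q (a projection; rank 1, trace 1), so Q^6 = Q.

[[-5, 15], [-2, 6]]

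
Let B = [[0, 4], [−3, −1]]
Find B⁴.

[[132, 92], [−69, 109]]

B² = [[−12, −4], [3, −11]]
B³ = [[12, −44], [33, 23]]
B⁴ = [[132, 92], [−69, 109]]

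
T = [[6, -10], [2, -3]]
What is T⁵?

tr T = 3 and det T = 2, so the characteristic polynomial is λ² − (3)λ + (2) with roots 1 and 2.
Eigenvectors give P = [[2, 5], [1, 2]] with P⁻¹ = [[-2, 5], [1, -2]], and T = P·diag(1, 2)·P⁻¹.
Then T⁵ = P·diag(1, 32)·P⁻¹ = [[2, 160], [1, 64]] · [[-2, 5], [1, -2]] = [[156, -310], [62, -123]].

[[156, -310], [62, -123]]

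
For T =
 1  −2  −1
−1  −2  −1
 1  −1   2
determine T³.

T² = [[2, 3, −1], [0, 7, 1], [4, −2, 4]]
T³ = [[−2, −9, −7], [−6, −15, −5], [10, −8, 6]]

[[−2, −9, −7], [−6, −15, −5], [10, −8, 6]]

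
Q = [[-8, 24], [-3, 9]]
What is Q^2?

[[-8, 24], [-3, 9]]

Q² = Q (a projection; rank 1, trace 1), so Q^2 = Q.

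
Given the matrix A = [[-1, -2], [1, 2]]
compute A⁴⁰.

[[-1, -2], [1, 2]]

A² = A (a projection; rank 1, trace 1), so A⁴⁰ = A.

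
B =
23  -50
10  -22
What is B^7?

[[11447, -23150], [4630, -9388]]

tr B = 1 and det B = -6, so the characteristic polynomial is λ² − (1)λ + (-6) with roots -2 and 3.
Eigenvectors give P = [[2, 5], [1, 2]] with P⁻¹ = [[-2, 5], [1, -2]], and B = P·diag(-2, 3)·P⁻¹.
Then B^7 = P·diag(-128, 2187)·P⁻¹ = [[-256, 10935], [-128, 4374]] · [[-2, 5], [1, -2]] = [[11447, -23150], [4630, -9388]].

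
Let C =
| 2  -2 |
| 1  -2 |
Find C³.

[[4, -4], [2, -4]]

C² = [[2, 0], [0, 2]]
C³ = [[4, -4], [2, -4]]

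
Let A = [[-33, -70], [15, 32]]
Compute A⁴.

tr A = -1 and det A = -6, so the characteristic polynomial is λ² − (-1)λ + (-6) with roots 2 and -3.
Eigenvectors give P = [[2, -7], [-1, 3]] with P⁻¹ = [[-3, -7], [-1, -2]], and A = P·diag(2, -3)·P⁻¹.
Then A⁴ = P·diag(16, 81)·P⁻¹ = [[32, -567], [-16, 243]] · [[-3, -7], [-1, -2]] = [[471, 910], [-195, -374]].

[[471, 910], [-195, -374]]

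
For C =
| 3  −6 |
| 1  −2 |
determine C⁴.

[[3, −6], [1, −2]]

C² = C (a projection; rank 1, trace 1), so C⁴ = C.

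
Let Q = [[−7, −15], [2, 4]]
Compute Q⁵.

tr Q = −3 and det Q = 2, so the characteristic polynomial is λ² − (−3)λ + (2) with roots −1 and −2.
Eigenvectors give P = [[−5, 3], [2, −1]] with P⁻¹ = [[1, 3], [2, 5]], and Q = P·diag(−1, −2)·P⁻¹.
Then Q⁵ = P·diag(−1, −32)·P⁻¹ = [[5, −96], [−2, 32]] · [[1, 3], [2, 5]] = [[−187, −465], [62, 154]].

[[−187, −465], [62, 154]]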